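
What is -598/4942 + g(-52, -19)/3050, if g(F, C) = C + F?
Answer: -1087391/7536550 ≈ -0.14428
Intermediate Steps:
-598/4942 + g(-52, -19)/3050 = -598/4942 + (-19 - 52)/3050 = -598*1/4942 - 71*1/3050 = -299/2471 - 71/3050 = -1087391/7536550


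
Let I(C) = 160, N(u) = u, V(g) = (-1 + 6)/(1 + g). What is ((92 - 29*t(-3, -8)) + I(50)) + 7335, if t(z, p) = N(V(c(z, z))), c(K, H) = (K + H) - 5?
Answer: 15203/2 ≈ 7601.5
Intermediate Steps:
c(K, H) = -5 + H + K (c(K, H) = (H + K) - 5 = -5 + H + K)
V(g) = 5/(1 + g)
t(z, p) = 5/(-4 + 2*z) (t(z, p) = 5/(1 + (-5 + z + z)) = 5/(1 + (-5 + 2*z)) = 5/(-4 + 2*z))
((92 - 29*t(-3, -8)) + I(50)) + 7335 = ((92 - 145/(2*(-2 - 3))) + 160) + 7335 = ((92 - 145/(2*(-5))) + 160) + 7335 = ((92 - 145*(-1)/(2*5)) + 160) + 7335 = ((92 - 29*(-½)) + 160) + 7335 = ((92 + 29/2) + 160) + 7335 = (213/2 + 160) + 7335 = 533/2 + 7335 = 15203/2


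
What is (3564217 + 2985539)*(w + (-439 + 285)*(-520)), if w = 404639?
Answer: 3174791178564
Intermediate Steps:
(3564217 + 2985539)*(w + (-439 + 285)*(-520)) = (3564217 + 2985539)*(404639 + (-439 + 285)*(-520)) = 6549756*(404639 - 154*(-520)) = 6549756*(404639 + 80080) = 6549756*484719 = 3174791178564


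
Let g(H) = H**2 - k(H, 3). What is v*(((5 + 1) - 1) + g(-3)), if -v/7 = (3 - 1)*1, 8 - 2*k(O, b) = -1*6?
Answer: -98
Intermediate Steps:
k(O, b) = 7 (k(O, b) = 4 - (-1)*6/2 = 4 - 1/2*(-6) = 4 + 3 = 7)
v = -14 (v = -7*(3 - 1) = -14 ≈ -14.000)
g(H) = -7 + H**2 (g(H) = H**2 - 1*7 = H**2 - 7 = -7 + H**2)
v*(((5 + 1) - 1) + g(-3)) = -14*(((5 + 1) - 1) + (-7 + (-3)**2)) = -14*((6 - 1) + (-7 + 9)) = -14*(5 + 2) = -14*7 = -98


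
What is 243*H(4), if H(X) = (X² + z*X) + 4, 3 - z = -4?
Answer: 11664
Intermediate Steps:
z = 7 (z = 3 - 1*(-4) = 3 + 4 = 7)
H(X) = 4 + X² + 7*X (H(X) = (X² + 7*X) + 4 = 4 + X² + 7*X)
243*H(4) = 243*(4 + 4² + 7*4) = 243*(4 + 16 + 28) = 243*48 = 11664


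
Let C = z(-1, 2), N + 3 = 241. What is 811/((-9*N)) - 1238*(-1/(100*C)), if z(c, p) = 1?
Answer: 321337/26775 ≈ 12.001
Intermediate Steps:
N = 238 (N = -3 + 241 = 238)
C = 1
811/((-9*N)) - 1238*(-1/(100*C)) = 811/((-9*238)) - 1238/(1*(-100)) = 811/(-2142) - 1238/(-100) = 811*(-1/2142) - 1238*(-1/100) = -811/2142 + 619/50 = 321337/26775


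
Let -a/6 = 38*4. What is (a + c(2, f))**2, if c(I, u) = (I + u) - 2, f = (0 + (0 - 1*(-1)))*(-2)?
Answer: 835396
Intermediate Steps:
a = -912 (a = -228*4 = -6*152 = -912)
f = -2 (f = (0 + (0 + 1))*(-2) = (0 + 1)*(-2) = 1*(-2) = -2)
c(I, u) = -2 + I + u
(a + c(2, f))**2 = (-912 + (-2 + 2 - 2))**2 = (-912 - 2)**2 = (-914)**2 = 835396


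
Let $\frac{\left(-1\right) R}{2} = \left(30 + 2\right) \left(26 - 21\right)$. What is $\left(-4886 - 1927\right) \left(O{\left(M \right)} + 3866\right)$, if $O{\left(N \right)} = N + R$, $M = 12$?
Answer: $-24240654$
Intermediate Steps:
$R = -320$ ($R = - 2 \left(30 + 2\right) \left(26 - 21\right) = - 2 \cdot 32 \cdot 5 = \left(-2\right) 160 = -320$)
$O{\left(N \right)} = -320 + N$ ($O{\left(N \right)} = N - 320 = -320 + N$)
$\left(-4886 - 1927\right) \left(O{\left(M \right)} + 3866\right) = \left(-4886 - 1927\right) \left(\left(-320 + 12\right) + 3866\right) = - 6813 \left(-308 + 3866\right) = \left(-6813\right) 3558 = -24240654$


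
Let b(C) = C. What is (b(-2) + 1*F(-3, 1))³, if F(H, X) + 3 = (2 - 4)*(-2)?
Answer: -1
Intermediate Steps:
F(H, X) = 1 (F(H, X) = -3 + (2 - 4)*(-2) = -3 - 2*(-2) = -3 + 4 = 1)
(b(-2) + 1*F(-3, 1))³ = (-2 + 1*1)³ = (-2 + 1)³ = (-1)³ = -1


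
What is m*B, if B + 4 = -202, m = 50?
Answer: -10300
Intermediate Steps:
B = -206 (B = -4 - 202 = -206)
m*B = 50*(-206) = -10300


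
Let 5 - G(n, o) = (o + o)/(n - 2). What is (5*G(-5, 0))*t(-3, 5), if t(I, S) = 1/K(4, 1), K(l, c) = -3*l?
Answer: -25/12 ≈ -2.0833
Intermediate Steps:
G(n, o) = 5 - 2*o/(-2 + n) (G(n, o) = 5 - (o + o)/(n - 2) = 5 - 2*o/(-2 + n))
t(I, S) = -1/12 (t(I, S) = 1/(-3*4) = 1/(-12) = -1/12)
(5*G(-5, 0))*t(-3, 5) = (5*((-10 - 2*0 + 5*(-5))/(-2 - 5)))*(-1/12) = (5*((-10 + 0 - 25)/(-7)))*(-1/12) = (5*(-⅐*(-35)))*(-1/12) = (5*5)*(-1/12) = 25*(-1/12) = -25/12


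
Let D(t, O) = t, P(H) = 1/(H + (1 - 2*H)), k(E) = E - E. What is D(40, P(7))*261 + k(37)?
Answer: 10440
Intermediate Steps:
k(E) = 0
P(H) = 1/(1 - H)
D(40, P(7))*261 + k(37) = 40*261 + 0 = 10440 + 0 = 10440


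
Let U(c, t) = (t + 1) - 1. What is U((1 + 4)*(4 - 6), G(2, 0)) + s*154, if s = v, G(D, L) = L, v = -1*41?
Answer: -6314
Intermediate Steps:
v = -41
s = -41
U(c, t) = t (U(c, t) = (1 + t) - 1 = t)
U((1 + 4)*(4 - 6), G(2, 0)) + s*154 = 0 - 41*154 = 0 - 6314 = -6314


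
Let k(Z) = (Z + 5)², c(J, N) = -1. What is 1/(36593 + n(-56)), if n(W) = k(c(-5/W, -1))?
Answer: 1/36609 ≈ 2.7316e-5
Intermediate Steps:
k(Z) = (5 + Z)²
n(W) = 16 (n(W) = (5 - 1)² = 4² = 16)
1/(36593 + n(-56)) = 1/(36593 + 16) = 1/36609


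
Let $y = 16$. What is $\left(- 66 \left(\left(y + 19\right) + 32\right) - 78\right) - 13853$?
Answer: $-18353$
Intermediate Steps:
$\left(- 66 \left(\left(y + 19\right) + 32\right) - 78\right) - 13853 = \left(- 66 \left(\left(16 + 19\right) + 32\right) - 78\right) - 13853 = \left(- 66 \left(35 + 32\right) - 78\right) - 13853 = \left(\left(-66\right) 67 - 78\right) - 13853 = \left(-4422 - 78\right) - 13853 = -4500 - 13853 = -18353$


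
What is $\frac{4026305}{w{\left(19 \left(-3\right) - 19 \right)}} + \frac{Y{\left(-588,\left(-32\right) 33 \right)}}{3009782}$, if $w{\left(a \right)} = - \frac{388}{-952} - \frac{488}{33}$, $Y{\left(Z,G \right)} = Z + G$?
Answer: $- \frac{47588565431846916}{169966904213} \approx -2.7999 \cdot 10^{5}$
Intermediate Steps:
$Y{\left(Z,G \right)} = G + Z$
$w{\left(a \right)} = - \frac{112943}{7854}$ ($w{\left(a \right)} = \left(-388\right) \left(- \frac{1}{952}\right) - \frac{488}{33} = \frac{97}{238} - \frac{488}{33} = - \frac{112943}{7854}$)
$\frac{4026305}{w{\left(19 \left(-3\right) - 19 \right)}} + \frac{Y{\left(-588,\left(-32\right) 33 \right)}}{3009782} = \frac{4026305}{- \frac{112943}{7854}} + \frac{\left(-32\right) 33 - 588}{3009782} = 4026305 \left(- \frac{7854}{112943}\right) + \left(-1056 - 588\right) \frac{1}{3009782} = - \frac{31622599470}{112943} - \frac{822}{1504891} = - \frac{47588565431846916}{169966904213}$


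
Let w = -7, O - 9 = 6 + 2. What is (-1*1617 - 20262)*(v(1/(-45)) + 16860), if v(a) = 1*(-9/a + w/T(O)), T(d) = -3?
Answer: -377791986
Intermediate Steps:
O = 17 (O = 9 + (6 + 2) = 9 + 8 = 17)
v(a) = 7/3 - 9/a (v(a) = 1*(-9/a - 7/(-3)) = 1*(-9/a - 7*(-⅓)) = 1*(-9/a + 7/3) = 1*(7/3 - 9/a) = 7/3 - 9/a)
(-1*1617 - 20262)*(v(1/(-45)) + 16860) = (-1*1617 - 20262)*((7/3 - 9/(1/(-45))) + 16860) = (-1617 - 20262)*((7/3 - 9/(-1/45)) + 16860) = -21879*((7/3 - 9*(-45)) + 16860) = -21879*((7/3 + 405) + 16860) = -21879*(1222/3 + 16860) = -21879*51802/3 = -377791986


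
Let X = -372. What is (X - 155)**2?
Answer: 277729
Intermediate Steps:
(X - 155)**2 = (-372 - 155)**2 = (-527)**2 = 277729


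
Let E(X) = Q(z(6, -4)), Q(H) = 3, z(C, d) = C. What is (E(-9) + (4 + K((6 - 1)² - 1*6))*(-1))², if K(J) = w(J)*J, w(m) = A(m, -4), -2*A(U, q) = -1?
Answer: 441/4 ≈ 110.25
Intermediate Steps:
A(U, q) = ½ (A(U, q) = -½*(-1) = ½)
w(m) = ½
E(X) = 3
K(J) = J/2
(E(-9) + (4 + K((6 - 1)² - 1*6))*(-1))² = (3 + (4 + ((6 - 1)² - 1*6)/2)*(-1))² = (3 + (4 + (5² - 6)/2)*(-1))² = (3 + (4 + (25 - 6)/2)*(-1))² = (3 + (4 + (½)*19)*(-1))² = (3 + (4 + 19/2)*(-1))² = (3 + (27/2)*(-1))² = (3 - 27/2)² = (-21/2)² = 441/4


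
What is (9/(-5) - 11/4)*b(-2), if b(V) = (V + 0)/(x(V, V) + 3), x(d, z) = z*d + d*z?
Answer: 91/110 ≈ 0.82727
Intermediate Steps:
x(d, z) = 2*d*z (x(d, z) = d*z + d*z = 2*d*z)
b(V) = V/(3 + 2*V²) (b(V) = (V + 0)/(2*V*V + 3) = V/(2*V² + 3) = V/(3 + 2*V²))
(9/(-5) - 11/4)*b(-2) = (9/(-5) - 11/4)*(-2/(3 + 2*(-2)²)) = (9*(-⅕) - 11*¼)*(-2/(3 + 2*4)) = (-9/5 - 11/4)*(-2/(3 + 8)) = -(-91)/(10*11) = -91/20*(-2/11) = 91/110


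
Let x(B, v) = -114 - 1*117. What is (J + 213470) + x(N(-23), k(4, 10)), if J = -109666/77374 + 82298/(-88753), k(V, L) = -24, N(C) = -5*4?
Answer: 732166674154354/3433587311 ≈ 2.1324e+5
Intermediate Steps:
N(C) = -20
J = -8050455975/3433587311 (J = -109666*1/77374 + 82298*(-1/88753) = -54833/38687 - 82298/88753 = -8050455975/3433587311 ≈ -2.3446)
x(B, v) = -231 (x(B, v) = -114 - 117 = -231)
(J + 213470) + x(N(-23), k(4, 10)) = (-8050455975/3433587311 + 213470) - 231 = 732959832823195/3433587311 - 231 = 732166674154354/3433587311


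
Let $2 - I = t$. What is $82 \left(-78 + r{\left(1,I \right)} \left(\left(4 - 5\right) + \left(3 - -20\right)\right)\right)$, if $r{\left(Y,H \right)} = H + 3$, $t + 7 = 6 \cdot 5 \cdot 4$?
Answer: $-201228$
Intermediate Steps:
$t = 113$ ($t = -7 + 6 \cdot 5 \cdot 4 = -7 + 30 \cdot 4 = -7 + 120 = 113$)
$I = -111$ ($I = 2 - 113 = -111$)
$r{\left(Y,H \right)} = 3 + H$
$82 \left(-78 + r{\left(1,I \right)} \left(\left(4 - 5\right) + \left(3 - -20\right)\right)\right) = 82 \left(-78 + \left(3 - 111\right) \left(\left(4 - 5\right) + \left(3 - -20\right)\right)\right) = 82 \left(-78 - 108 \left(\left(4 - 5\right) + \left(3 + 20\right)\right)\right) = 82 \left(-78 - 108 \left(-1 + 23\right)\right) = 82 \left(-78 - 2376\right) = 82 \left(-2454\right) = -201228$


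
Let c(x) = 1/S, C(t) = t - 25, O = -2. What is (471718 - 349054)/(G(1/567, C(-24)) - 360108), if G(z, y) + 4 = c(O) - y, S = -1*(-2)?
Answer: -245328/720125 ≈ -0.34067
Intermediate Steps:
S = 2
C(t) = -25 + t
c(x) = ½ (c(x) = 1/2 = ½)
G(z, y) = -7/2 - y (G(z, y) = -4 + (½ - y) = -7/2 - y)
(471718 - 349054)/(G(1/567, C(-24)) - 360108) = (471718 - 349054)/((-7/2 - (-25 - 24)) - 360108) = 122664/((-7/2 - 1*(-49)) - 360108) = 122664/((-7/2 + 49) - 360108) = 122664/(91/2 - 360108) = 122664/(-720125/2) = 122664*(-2/720125) = -245328/720125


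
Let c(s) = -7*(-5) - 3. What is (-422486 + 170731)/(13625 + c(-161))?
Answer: -35965/1951 ≈ -18.434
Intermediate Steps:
c(s) = 32 (c(s) = 35 - 3 = 32)
(-422486 + 170731)/(13625 + c(-161)) = (-422486 + 170731)/(13625 + 32) = -251755/13657 = -251755*1/13657 = -35965/1951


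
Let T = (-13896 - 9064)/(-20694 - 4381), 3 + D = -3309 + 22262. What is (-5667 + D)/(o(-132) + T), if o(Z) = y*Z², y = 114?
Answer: 66614245/9961479632 ≈ 0.0066872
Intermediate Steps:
D = 18950 (D = -3 + (-3309 + 22262) = -3 + 18953 = 18950)
T = 4592/5015 (T = -22960/(-25075) = -22960*(-1/25075) = 4592/5015 ≈ 0.91565)
o(Z) = 114*Z²
(-5667 + D)/(o(-132) + T) = (-5667 + 18950)/(114*(-132)² + 4592/5015) = 13283/(114*17424 + 4592/5015) = 13283/(1986336 + 4592/5015) = 13283/(9961479632/5015) = 13283*(5015/9961479632) = 66614245/9961479632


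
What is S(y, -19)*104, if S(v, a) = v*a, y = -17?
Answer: 33592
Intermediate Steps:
S(v, a) = a*v
S(y, -19)*104 = -19*(-17)*104 = 323*104 = 33592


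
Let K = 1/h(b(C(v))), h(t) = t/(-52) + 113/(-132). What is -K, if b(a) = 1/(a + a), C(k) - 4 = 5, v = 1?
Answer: 10296/8825 ≈ 1.1667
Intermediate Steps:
C(k) = 9 (C(k) = 4 + 5 = 9)
b(a) = 1/(2*a)
h(t) = -113/132 - t/52 (h(t) = t*(-1/52) + 113*(-1/132) = -t/52 - 113/132 = -113/132 - t/52)
K = -10296/8825 (K = 1/(-113/132 - 1/(104*9)) = 1/(-113/132 - 1/52*1/18) = 1/(-113/132 - 1/936) = 1/(-8825/10296) = -10296/8825 ≈ -1.1667)
-K = -1*(-10296/8825) = 10296/8825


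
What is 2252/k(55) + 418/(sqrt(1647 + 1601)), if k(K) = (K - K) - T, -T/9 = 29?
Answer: 2252/261 + 209*sqrt(203)/406 ≈ 15.963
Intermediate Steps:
T = -261 (T = -9*29 = -261)
k(K) = 261 (k(K) = (K - K) - 1*(-261) = 0 + 261 = 261)
2252/k(55) + 418/(sqrt(1647 + 1601)) = 2252/261 + 418/(sqrt(1647 + 1601)) = 2252*(1/261) + 418/(sqrt(3248)) = 2252/261 + 418/((4*sqrt(203))) = 2252/261 + 418*(sqrt(203)/812) = 2252/261 + 209*sqrt(203)/406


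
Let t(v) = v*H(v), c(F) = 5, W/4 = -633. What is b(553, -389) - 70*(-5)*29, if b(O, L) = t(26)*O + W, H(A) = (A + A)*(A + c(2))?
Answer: 23184954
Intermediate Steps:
W = -2532 (W = 4*(-633) = -2532)
H(A) = 2*A*(5 + A) (H(A) = (A + A)*(A + 5) = (2*A)*(5 + A) = 2*A*(5 + A))
t(v) = 2*v²*(5 + v) (t(v) = v*(2*v*(5 + v)) = 2*v²*(5 + v))
b(O, L) = -2532 + 41912*O (b(O, L) = (2*26²*(5 + 26))*O - 2532 = (2*676*31)*O - 2532 = 41912*O - 2532 = -2532 + 41912*O)
b(553, -389) - 70*(-5)*29 = (-2532 + 41912*553) - 70*(-5)*29 = (-2532 + 23177336) - (-350)*29 = 23174804 - 1*(-10150) = 23174804 + 10150 = 23184954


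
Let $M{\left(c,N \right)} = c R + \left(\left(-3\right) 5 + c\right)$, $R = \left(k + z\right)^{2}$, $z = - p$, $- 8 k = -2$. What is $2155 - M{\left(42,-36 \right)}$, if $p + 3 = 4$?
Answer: $\frac{16835}{8} \approx 2104.4$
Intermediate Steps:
$p = 1$ ($p = -3 + 4 = 1$)
$k = \frac{1}{4}$ ($k = \left(- \frac{1}{8}\right) \left(-2\right) = \frac{1}{4} \approx 0.25$)
$z = -1$ ($z = \left(-1\right) 1 = -1$)
$R = \frac{9}{16}$ ($R = \left(\frac{1}{4} - 1\right)^{2} = \left(- \frac{3}{4}\right)^{2} = \frac{9}{16} \approx 0.5625$)
$M{\left(c,N \right)} = -15 + \frac{25 c}{16}$ ($M{\left(c,N \right)} = c \frac{9}{16} + \left(\left(-3\right) 5 + c\right) = \frac{9 c}{16} + \left(-15 + c\right) = -15 + \frac{25 c}{16}$)
$2155 - M{\left(42,-36 \right)} = 2155 - \left(-15 + \frac{25}{16} \cdot 42\right) = 2155 - \left(-15 + \frac{525}{8}\right) = 2155 - \frac{405}{8} = \frac{16835}{8}$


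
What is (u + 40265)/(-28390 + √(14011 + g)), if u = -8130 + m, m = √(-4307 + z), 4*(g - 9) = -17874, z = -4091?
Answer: -(32135 + I*√8398)/(28390 - √38206/2) ≈ -1.1358 - 0.0032391*I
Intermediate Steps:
g = -8919/2 (g = 9 + (¼)*(-17874) = 9 - 8937/2 = -8919/2 ≈ -4459.5)
m = I*√8398 (m = √(-4307 - 4091) = √(-8398) = I*√8398 ≈ 91.641*I)
u = -8130 + I*√8398 ≈ -8130.0 + 91.641*I
(u + 40265)/(-28390 + √(14011 + g)) = ((-8130 + I*√8398) + 40265)/(-28390 + √(14011 - 8919/2)) = (32135 + I*√8398)/(-28390 + √(19103/2)) = (32135 + I*√8398)/(-28390 + √38206/2)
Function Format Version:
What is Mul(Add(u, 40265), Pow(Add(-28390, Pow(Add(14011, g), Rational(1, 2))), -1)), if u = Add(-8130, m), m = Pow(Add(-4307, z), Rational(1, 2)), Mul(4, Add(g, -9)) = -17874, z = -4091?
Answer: Mul(-1, Pow(Add(28390, Mul(Rational(-1, 2), Pow(38206, Rational(1, 2)))), -1), Add(32135, Mul(I, Pow(8398, Rational(1, 2))))) ≈ Add(-1.1358, Mul(-0.0032391, I))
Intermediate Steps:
g = Rational(-8919, 2) (g = Add(9, Mul(Rational(1, 4), -17874)) = Add(9, Rational(-8937, 2)) = Rational(-8919, 2) ≈ -4459.5)
m = Mul(I, Pow(8398, Rational(1, 2))) (m = Pow(Add(-4307, -4091), Rational(1, 2)) = Pow(-8398, Rational(1, 2)) = Mul(I, Pow(8398, Rational(1, 2))) ≈ Mul(91.641, I))
u = Add(-8130, Mul(I, Pow(8398, Rational(1, 2)))) ≈ Add(-8130.0, Mul(91.641, I))
Mul(Add(u, 40265), Pow(Add(-28390, Pow(Add(14011, g), Rational(1, 2))), -1)) = Mul(Add(Add(-8130, Mul(I, Pow(8398, Rational(1, 2)))), 40265), Pow(Add(-28390, Pow(Add(14011, Rational(-8919, 2)), Rational(1, 2))), -1)) = Mul(Add(32135, Mul(I, Pow(8398, Rational(1, 2)))), Pow(Add(-28390, Pow(Rational(19103, 2), Rational(1, 2))), -1)) = Mul(Add(32135, Mul(I, Pow(8398, Rational(1, 2)))), Pow(Add(-28390, Mul(Rational(1, 2), Pow(38206, Rational(1, 2)))), -1)) = Mul(Pow(Add(-28390, Mul(Rational(1, 2), Pow(38206, Rational(1, 2)))), -1), Add(32135, Mul(I, Pow(8398, Rational(1, 2)))))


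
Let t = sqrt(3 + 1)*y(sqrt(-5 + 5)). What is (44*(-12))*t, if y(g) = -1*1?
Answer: 1056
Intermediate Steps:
y(g) = -1
t = -2 (t = sqrt(3 + 1)*(-1) = sqrt(4)*(-1) = 2*(-1) = -2)
(44*(-12))*t = (44*(-12))*(-2) = -528*(-2) = 1056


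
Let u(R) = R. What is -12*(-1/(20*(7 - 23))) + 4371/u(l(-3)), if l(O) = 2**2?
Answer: 87417/80 ≈ 1092.7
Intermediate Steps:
l(O) = 4
-12*(-1/(20*(7 - 23))) + 4371/u(l(-3)) = -12*(-1/(20*(7 - 23))) + 4371/4 = -12/((-16*(-20))) + 4371*(1/4) = -12/320 + 4371/4 = -12*1/320 + 4371/4 = -3/80 + 4371/4 = 87417/80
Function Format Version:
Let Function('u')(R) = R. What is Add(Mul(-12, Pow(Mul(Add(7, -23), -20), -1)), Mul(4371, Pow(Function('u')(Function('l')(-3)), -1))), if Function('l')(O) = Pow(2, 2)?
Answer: Rational(87417, 80) ≈ 1092.7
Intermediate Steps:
Function('l')(O) = 4
Add(Mul(-12, Pow(Mul(Add(7, -23), -20), -1)), Mul(4371, Pow(Function('u')(Function('l')(-3)), -1))) = Add(Mul(-12, Pow(Mul(Add(7, -23), -20), -1)), Mul(4371, Pow(4, -1))) = Add(Mul(-12, Pow(Mul(-16, -20), -1)), Mul(4371, Rational(1, 4))) = Add(Mul(-12, Pow(320, -1)), Rational(4371, 4)) = Add(Mul(-12, Rational(1, 320)), Rational(4371, 4)) = Add(Rational(-3, 80), Rational(4371, 4)) = Rational(87417, 80)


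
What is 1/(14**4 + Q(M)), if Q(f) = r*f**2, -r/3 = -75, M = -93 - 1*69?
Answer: 1/5943316 ≈ 1.6826e-7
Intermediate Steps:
M = -162 (M = -93 - 69 = -162)
r = 225 (r = -3*(-75) = 225)
Q(f) = 225*f**2
1/(14**4 + Q(M)) = 1/(14**4 + 225*(-162)**2) = 1/(38416 + 225*26244) = 1/(38416 + 5904900) = 1/5943316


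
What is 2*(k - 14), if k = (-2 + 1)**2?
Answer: -26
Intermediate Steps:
k = 1 (k = (-1)**2 = 1)
2*(k - 14) = 2*(1 - 14) = 2*(-13) = -26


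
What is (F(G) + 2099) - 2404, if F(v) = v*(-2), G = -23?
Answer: -259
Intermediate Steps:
F(v) = -2*v
(F(G) + 2099) - 2404 = (-2*(-23) + 2099) - 2404 = (46 + 2099) - 2404 = 2145 - 2404 = -259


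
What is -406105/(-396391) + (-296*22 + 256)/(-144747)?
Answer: 61262302531/57376408077 ≈ 1.0677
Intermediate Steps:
-406105/(-396391) + (-296*22 + 256)/(-144747) = -406105*(-1/396391) + (-6512 + 256)*(-1/144747) = 406105/396391 - 6256*(-1/144747) = 406105/396391 + 6256/144747 = 61262302531/57376408077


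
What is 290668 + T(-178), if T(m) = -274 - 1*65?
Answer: 290329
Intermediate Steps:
T(m) = -339 (T(m) = -274 - 65 = -339)
290668 + T(-178) = 290668 - 339 = 290329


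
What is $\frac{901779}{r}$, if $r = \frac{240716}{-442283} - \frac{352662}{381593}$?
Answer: $- \frac{152195132697341001}{247831947934} \approx -6.1411 \cdot 10^{5}$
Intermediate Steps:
$r = - \frac{247831947934}{168772096819}$ ($r = 240716 \left(- \frac{1}{442283}\right) - \frac{352662}{381593} = - \frac{240716}{442283} - \frac{352662}{381593} = - \frac{247831947934}{168772096819} \approx -1.4684$)
$\frac{901779}{r} = \frac{901779}{- \frac{247831947934}{168772096819}} = 901779 \left(- \frac{168772096819}{247831947934}\right) = - \frac{152195132697341001}{247831947934}$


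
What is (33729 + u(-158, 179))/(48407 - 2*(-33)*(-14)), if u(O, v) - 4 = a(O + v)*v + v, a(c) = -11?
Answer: 31943/47483 ≈ 0.67272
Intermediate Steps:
u(O, v) = 4 - 10*v (u(O, v) = 4 + (-11*v + v) = 4 - 10*v)
(33729 + u(-158, 179))/(48407 - 2*(-33)*(-14)) = (33729 + (4 - 10*179))/(48407 - 2*(-33)*(-14)) = (33729 + (4 - 1790))/(48407 + 66*(-14)) = (33729 - 1786)/(48407 - 924) = 31943/47483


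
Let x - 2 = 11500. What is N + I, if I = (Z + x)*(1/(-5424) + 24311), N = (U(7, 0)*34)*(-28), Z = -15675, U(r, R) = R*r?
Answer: -183421242433/1808 ≈ -1.0145e+8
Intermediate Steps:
x = 11502 (x = 2 + 11500 = 11502)
N = 0 (N = ((0*7)*34)*(-28) = (0*34)*(-28) = 0*(-28) = 0)
I = -183421242433/1808 (I = (-15675 + 11502)*(1/(-5424) + 24311) = -4173*(-1/5424 + 24311) = -4173*131862863/5424 = -183421242433/1808 ≈ -1.0145e+8)
N + I = 0 - 183421242433/1808 = -183421242433/1808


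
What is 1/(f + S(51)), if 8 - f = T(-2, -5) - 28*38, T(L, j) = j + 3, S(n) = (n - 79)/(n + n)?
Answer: 51/54760 ≈ 0.00093134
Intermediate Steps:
S(n) = (-79 + n)/(2*n) (S(n) = (-79 + n)/((2*n)) = (-79 + n)*(1/(2*n)) = (-79 + n)/(2*n))
T(L, j) = 3 + j
f = 1074 (f = 8 - ((3 - 5) - 28*38) = 8 - (-2 - 1064) = 8 - 1*(-1066) = 8 + 1066 = 1074)
1/(f + S(51)) = 1/(1074 + (½)*(-79 + 51)/51) = 1/(1074 + (½)*(1/51)*(-28)) = 1/(1074 - 14/51) = 1/(54760/51) = 51/54760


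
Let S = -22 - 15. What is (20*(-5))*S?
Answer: 3700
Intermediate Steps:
S = -37
(20*(-5))*S = (20*(-5))*(-37) = -100*(-37) = 3700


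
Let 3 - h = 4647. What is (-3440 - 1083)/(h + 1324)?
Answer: 4523/3320 ≈ 1.3623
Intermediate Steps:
h = -4644 (h = 3 - 1*4647 = 3 - 4647 = -4644)
(-3440 - 1083)/(h + 1324) = (-3440 - 1083)/(-4644 + 1324) = -4523/(-3320) = -4523*(-1/3320) = 4523/3320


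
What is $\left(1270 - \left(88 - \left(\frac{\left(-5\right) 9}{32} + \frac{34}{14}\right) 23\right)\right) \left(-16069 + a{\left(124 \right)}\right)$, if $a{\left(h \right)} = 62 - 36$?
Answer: $- \frac{4332171505}{224} \approx -1.934 \cdot 10^{7}$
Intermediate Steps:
$a{\left(h \right)} = 26$
$\left(1270 - \left(88 - \left(\frac{\left(-5\right) 9}{32} + \frac{34}{14}\right) 23\right)\right) \left(-16069 + a{\left(124 \right)}\right) = \left(1270 - \left(88 - \left(\frac{\left(-5\right) 9}{32} + \frac{34}{14}\right) 23\right)\right) \left(-16069 + 26\right) = \left(1270 - \left(88 - \left(\left(-45\right) \frac{1}{32} + 34 \cdot \frac{1}{14}\right) 23\right)\right) \left(-16043\right) = \left(1270 - \left(88 - \left(- \frac{45}{32} + \frac{17}{7}\right) 23\right)\right) \left(-16043\right) = \left(1270 + \left(-88 + \frac{229}{224} \cdot 23\right)\right) \left(-16043\right) = \left(1270 + \left(-88 + \frac{5267}{224}\right)\right) \left(-16043\right) = \left(1270 - \frac{14445}{224}\right) \left(-16043\right) = \frac{270035}{224} \left(-16043\right) = - \frac{4332171505}{224}$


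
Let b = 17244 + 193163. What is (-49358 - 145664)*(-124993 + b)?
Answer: -16657609108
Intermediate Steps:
b = 210407
(-49358 - 145664)*(-124993 + b) = (-49358 - 145664)*(-124993 + 210407) = -195022*85414 = -16657609108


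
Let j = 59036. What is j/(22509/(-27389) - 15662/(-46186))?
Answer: -306064969126/2502599 ≈ -1.2230e+5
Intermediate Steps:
j/(22509/(-27389) - 15662/(-46186)) = 59036/(22509/(-27389) - 15662/(-46186)) = 59036/(22509*(-1/27389) - 15662*(-1/46186)) = 59036/(-369/449 + 7831/23093) = 59036/(-5005198/10368757) = 59036*(-10368757/5005198) = -306064969126/2502599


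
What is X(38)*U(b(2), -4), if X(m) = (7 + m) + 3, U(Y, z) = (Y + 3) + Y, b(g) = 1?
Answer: 240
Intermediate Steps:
U(Y, z) = 3 + 2*Y (U(Y, z) = (3 + Y) + Y = 3 + 2*Y)
X(m) = 10 + m
X(38)*U(b(2), -4) = (10 + 38)*(3 + 2*1) = 48*(3 + 2) = 48*5 = 240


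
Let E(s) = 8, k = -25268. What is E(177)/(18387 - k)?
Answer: 8/43655 ≈ 0.00018325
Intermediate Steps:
E(177)/(18387 - k) = 8/(18387 - 1*(-25268)) = 8/(18387 + 25268) = 8/43655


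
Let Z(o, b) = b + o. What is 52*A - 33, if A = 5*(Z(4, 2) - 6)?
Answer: -33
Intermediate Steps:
A = 0 (A = 5*((2 + 4) - 6) = 5*(6 - 6) = 5*0 = 0)
52*A - 33 = 52*0 - 33 = 0 - 33 = -33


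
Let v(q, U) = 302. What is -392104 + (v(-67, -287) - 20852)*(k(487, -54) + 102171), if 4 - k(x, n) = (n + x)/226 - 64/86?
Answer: -10204212310661/4859 ≈ -2.1001e+9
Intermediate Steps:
k(x, n) = 204/43 - n/226 - x/226 (k(x, n) = 4 - ((n + x)/226 - 64/86) = 4 - ((n + x)*(1/226) - 64*1/86) = 4 - ((n/226 + x/226) - 32/43) = 4 - (-32/43 + n/226 + x/226) = 4 + (32/43 - n/226 - x/226) = 204/43 - n/226 - x/226)
-392104 + (v(-67, -287) - 20852)*(k(487, -54) + 102171) = -392104 + (302 - 20852)*((204/43 - 1/226*(-54) - 1/226*487) + 102171) = -392104 - 20550*((204/43 + 27/113 - 487/226) + 102171) = -392104 - 20550*(27485/9718 + 102171) = -392104 - 20550*992925263/9718 = -392104 - 10202307077325/4859 = -10204212310661/4859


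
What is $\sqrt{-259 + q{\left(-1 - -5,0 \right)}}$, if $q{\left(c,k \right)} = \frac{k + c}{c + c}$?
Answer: $\frac{i \sqrt{1034}}{2} \approx 16.078 i$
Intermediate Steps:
$q{\left(c,k \right)} = \frac{c + k}{2 c}$
$\sqrt{-259 + q{\left(-1 - -5,0 \right)}} = \sqrt{-259 + \frac{\left(-1 - -5\right) + 0}{2 \left(-1 - -5\right)}} = \sqrt{-259 + \frac{\left(-1 + 5\right) + 0}{2 \left(-1 + 5\right)}} = \sqrt{-259 + \frac{4 + 0}{2 \cdot 4}} = \sqrt{-259 + \frac{1}{2} \cdot \frac{1}{4} \cdot 4} = \sqrt{-259 + \frac{1}{2}} = \sqrt{- \frac{517}{2}} = \frac{i \sqrt{1034}}{2}$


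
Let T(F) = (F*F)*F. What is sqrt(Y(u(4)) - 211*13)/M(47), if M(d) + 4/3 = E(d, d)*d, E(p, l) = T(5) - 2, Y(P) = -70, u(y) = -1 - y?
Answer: 3*I*sqrt(2813)/17339 ≈ 0.0091766*I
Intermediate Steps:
T(F) = F**3 (T(F) = F**2*F = F**3)
E(p, l) = 123 (E(p, l) = 5**3 - 2 = 125 - 2 = 123)
M(d) = -4/3 + 123*d
sqrt(Y(u(4)) - 211*13)/M(47) = sqrt(-70 - 211*13)/(-4/3 + 123*47) = sqrt(-70 - 2743)/(-4/3 + 5781) = sqrt(-2813)/(17339/3) = (I*sqrt(2813))*(3/17339) = 3*I*sqrt(2813)/17339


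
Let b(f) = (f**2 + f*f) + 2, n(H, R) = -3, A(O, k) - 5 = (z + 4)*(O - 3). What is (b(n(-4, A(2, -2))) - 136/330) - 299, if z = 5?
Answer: -46103/165 ≈ -279.41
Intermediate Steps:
A(O, k) = -22 + 9*O (A(O, k) = 5 + (5 + 4)*(O - 3) = 5 + 9*(-3 + O) = 5 + (-27 + 9*O) = -22 + 9*O)
b(f) = 2 + 2*f**2 (b(f) = (f**2 + f**2) + 2 = 2*f**2 + 2 = 2 + 2*f**2)
(b(n(-4, A(2, -2))) - 136/330) - 299 = ((2 + 2*(-3)**2) - 136/330) - 299 = ((2 + 2*9) - 136*1/330) - 299 = ((2 + 18) - 68/165) - 299 = (20 - 68/165) - 299 = 3232/165 - 299 = -46103/165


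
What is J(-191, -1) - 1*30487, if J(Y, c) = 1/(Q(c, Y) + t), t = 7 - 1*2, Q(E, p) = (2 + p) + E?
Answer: -5640096/185 ≈ -30487.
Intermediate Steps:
Q(E, p) = 2 + E + p
t = 5 (t = 7 - 2 = 5)
J(Y, c) = 1/(7 + Y + c) (J(Y, c) = 1/((2 + c + Y) + 5) = 1/((2 + Y + c) + 5) = 1/(7 + Y + c))
J(-191, -1) - 1*30487 = 1/(7 - 191 - 1) - 1*30487 = 1/(-185) - 30487 = -1/185 - 30487 = -5640096/185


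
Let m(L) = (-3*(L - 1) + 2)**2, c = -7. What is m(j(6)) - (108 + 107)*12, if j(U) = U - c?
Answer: -1424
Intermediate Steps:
j(U) = 7 + U (j(U) = U - 1*(-7) = U + 7 = 7 + U)
m(L) = (5 - 3*L)**2 (m(L) = (-3*(-1 + L) + 2)**2 = ((3 - 3*L) + 2)**2 = (5 - 3*L)**2)
m(j(6)) - (108 + 107)*12 = (-5 + 3*(7 + 6))**2 - (108 + 107)*12 = (-5 + 3*13)**2 - 215*12 = (-5 + 39)**2 - 1*2580 = 34**2 - 2580 = 1156 - 2580 = -1424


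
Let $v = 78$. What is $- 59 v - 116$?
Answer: $-4718$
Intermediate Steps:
$- 59 v - 116 = \left(-59\right) 78 - 116 = -4602 - 116 = -4718$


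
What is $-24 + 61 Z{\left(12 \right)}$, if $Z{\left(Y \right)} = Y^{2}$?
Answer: $8760$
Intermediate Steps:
$-24 + 61 Z{\left(12 \right)} = -24 + 61 \cdot 12^{2} = -24 + 61 \cdot 144 = -24 + 8784 = 8760$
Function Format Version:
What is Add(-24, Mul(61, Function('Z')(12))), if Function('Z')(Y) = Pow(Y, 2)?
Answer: 8760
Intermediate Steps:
Add(-24, Mul(61, Function('Z')(12))) = Add(-24, Mul(61, Pow(12, 2))) = Add(-24, Mul(61, 144)) = Add(-24, 8784) = 8760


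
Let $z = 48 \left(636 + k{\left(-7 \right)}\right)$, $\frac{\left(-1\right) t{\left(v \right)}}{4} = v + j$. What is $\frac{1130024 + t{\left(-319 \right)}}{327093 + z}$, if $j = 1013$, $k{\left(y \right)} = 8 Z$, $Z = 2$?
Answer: $\frac{1127248}{358389} \approx 3.1453$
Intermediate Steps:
$k{\left(y \right)} = 16$ ($k{\left(y \right)} = 8 \cdot 2 = 16$)
$t{\left(v \right)} = -4052 - 4 v$ ($t{\left(v \right)} = - 4 \left(v + 1013\right) = - 4 \left(1013 + v\right) = -4052 - 4 v$)
$z = 31296$ ($z = 48 \left(636 + 16\right) = 48 \cdot 652 = 31296$)
$\frac{1130024 + t{\left(-319 \right)}}{327093 + z} = \frac{1130024 - 2776}{327093 + 31296} = \frac{1130024 + \left(-4052 + 1276\right)}{358389} = \left(1130024 - 2776\right) \frac{1}{358389} = 1127248 \cdot \frac{1}{358389} = \frac{1127248}{358389}$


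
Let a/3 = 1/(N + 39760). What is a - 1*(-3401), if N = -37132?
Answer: 2979277/876 ≈ 3401.0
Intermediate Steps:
a = 1/876 (a = 3/(-37132 + 39760) = 3/2628 = 3*(1/2628) = 1/876 ≈ 0.0011416)
a - 1*(-3401) = 1/876 - 1*(-3401) = 1/876 + 3401 = 2979277/876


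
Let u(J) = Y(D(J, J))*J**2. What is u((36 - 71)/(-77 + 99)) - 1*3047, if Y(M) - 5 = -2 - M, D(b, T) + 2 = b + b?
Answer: -8055989/2662 ≈ -3026.3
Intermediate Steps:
D(b, T) = -2 + 2*b (D(b, T) = -2 + (b + b) = -2 + 2*b)
Y(M) = 3 - M (Y(M) = 5 + (-2 - M) = 3 - M)
u(J) = J**2*(5 - 2*J) (u(J) = (3 - (-2 + 2*J))*J**2 = (3 + (2 - 2*J))*J**2 = (5 - 2*J)*J**2 = J**2*(5 - 2*J))
u((36 - 71)/(-77 + 99)) - 1*3047 = ((36 - 71)/(-77 + 99))**2*(5 - 2*(36 - 71)/(-77 + 99)) - 1*3047 = (-35/22)**2*(5 - (-70)/22) - 3047 = (-35*1/22)**2*(5 - (-70)/22) - 3047 = (-35/22)**2*(5 - 2*(-35/22)) - 3047 = 1225*(5 + 35/11)/484 - 3047 = (1225/484)*(90/11) - 3047 = 55125/2662 - 3047 = -8055989/2662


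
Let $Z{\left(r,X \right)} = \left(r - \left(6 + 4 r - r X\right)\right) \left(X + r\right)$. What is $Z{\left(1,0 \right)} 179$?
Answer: $-1611$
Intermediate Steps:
$Z{\left(r,X \right)} = \left(X + r\right) \left(-6 - 3 r + X r\right)$ ($Z{\left(r,X \right)} = \left(r - \left(6 + 4 r - X r\right)\right) \left(X + r\right) = \left(-6 - 3 r + X r\right) \left(X + r\right) = \left(X + r\right) \left(-6 - 3 r + X r\right)$)
$Z{\left(1,0 \right)} 179 = \left(\left(-6\right) 0 - 6 - 3 \cdot 1^{2} + 0 \cdot 1^{2} + 1 \cdot 0^{2} - 0 \cdot 1\right) 179 = \left(0 - 6 - 3 + 0 \cdot 1 + 1 \cdot 0 + 0\right) 179 = \left(0 - 6 - 3 + 0 + 0 + 0\right) 179 = \left(-9\right) 179 = -1611$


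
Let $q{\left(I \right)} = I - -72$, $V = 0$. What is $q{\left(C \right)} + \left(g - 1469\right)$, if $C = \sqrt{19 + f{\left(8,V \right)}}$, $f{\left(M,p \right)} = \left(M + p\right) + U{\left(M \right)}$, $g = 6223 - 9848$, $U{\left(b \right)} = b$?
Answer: $-5022 + \sqrt{35} \approx -5016.1$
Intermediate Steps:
$g = -3625$
$f{\left(M,p \right)} = p + 2 M$ ($f{\left(M,p \right)} = \left(M + p\right) + M = p + 2 M$)
$C = \sqrt{35}$ ($C = \sqrt{19 + \left(0 + 2 \cdot 8\right)} = \sqrt{19 + \left(0 + 16\right)} = \sqrt{19 + 16} = \sqrt{35} \approx 5.9161$)
$q{\left(I \right)} = 72 + I$ ($q{\left(I \right)} = I + 72 = 72 + I$)
$q{\left(C \right)} + \left(g - 1469\right) = \left(72 + \sqrt{35}\right) - 5094 = -5022 + \sqrt{35}$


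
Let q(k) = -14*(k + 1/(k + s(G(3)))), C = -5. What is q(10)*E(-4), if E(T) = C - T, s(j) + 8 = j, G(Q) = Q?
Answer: 714/5 ≈ 142.80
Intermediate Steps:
s(j) = -8 + j
E(T) = -5 - T
q(k) = -14*k - 14/(-5 + k) (q(k) = -14*(k + 1/(k + (-8 + 3))) = -14*(k + 1/(k - 5)) = -14*(k + 1/(-5 + k)) = -14*k - 14/(-5 + k))
q(10)*E(-4) = (14*(-1 - 1*10² + 5*10)/(-5 + 10))*(-5 - 1*(-4)) = (14*(-1 - 1*100 + 50)/5)*(-5 + 4) = (14*(⅕)*(-1 - 100 + 50))*(-1) = (14*(⅕)*(-51))*(-1) = -714/5*(-1) = 714/5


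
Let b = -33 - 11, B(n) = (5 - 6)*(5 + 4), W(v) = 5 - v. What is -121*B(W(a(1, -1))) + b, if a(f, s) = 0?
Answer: 1045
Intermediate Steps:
B(n) = -9 (B(n) = -1*9 = -9)
b = -44
-121*B(W(a(1, -1))) + b = -121*(-9) - 44 = 1089 - 44 = 1045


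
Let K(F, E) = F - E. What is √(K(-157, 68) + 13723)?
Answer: √13498 ≈ 116.18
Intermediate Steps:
√(K(-157, 68) + 13723) = √((-157 - 1*68) + 13723) = √((-157 - 68) + 13723) = √(-225 + 13723) = √13498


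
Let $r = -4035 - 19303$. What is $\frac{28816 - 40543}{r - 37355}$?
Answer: $\frac{3909}{20231} \approx 0.19322$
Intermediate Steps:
$r = -23338$
$\frac{28816 - 40543}{r - 37355} = \frac{28816 - 40543}{-23338 - 37355} = - \frac{11727}{-60693} = \left(-11727\right) \left(- \frac{1}{60693}\right) = \frac{3909}{20231}$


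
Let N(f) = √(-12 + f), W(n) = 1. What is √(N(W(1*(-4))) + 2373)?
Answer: √(2373 + I*√11) ≈ 48.713 + 0.034*I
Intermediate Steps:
√(N(W(1*(-4))) + 2373) = √(√(-12 + 1) + 2373) = √(√(-11) + 2373) = √(I*√11 + 2373) = √(2373 + I*√11)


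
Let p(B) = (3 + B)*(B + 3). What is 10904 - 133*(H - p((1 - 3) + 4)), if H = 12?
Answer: 12633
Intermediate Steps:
p(B) = (3 + B)**2 (p(B) = (3 + B)*(3 + B) = (3 + B)**2)
10904 - 133*(H - p((1 - 3) + 4)) = 10904 - 133*(12 - (3 + ((1 - 3) + 4))**2) = 10904 - 133*(12 - (3 + (-2 + 4))**2) = 10904 - 133*(12 - (3 + 2)**2) = 10904 - 133*(12 - 1*5**2) = 10904 - 133*(12 - 1*25) = 10904 - 133*(12 - 25) = 10904 - 133*(-13) = 10904 + 1729 = 12633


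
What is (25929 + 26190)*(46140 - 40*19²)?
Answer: 1652172300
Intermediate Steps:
(25929 + 26190)*(46140 - 40*19²) = 52119*(46140 - 40*361) = 52119*(46140 - 14440) = 52119*31700 = 1652172300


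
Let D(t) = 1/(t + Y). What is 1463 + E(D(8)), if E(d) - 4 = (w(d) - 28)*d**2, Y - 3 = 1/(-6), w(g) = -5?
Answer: 6196887/4225 ≈ 1466.7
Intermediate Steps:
Y = 17/6 (Y = 3 + 1/(-6) = 3 - 1/6 = 17/6 ≈ 2.8333)
D(t) = 1/(17/6 + t) (D(t) = 1/(t + 17/6) = 1/(17/6 + t))
E(d) = 4 - 33*d**2 (E(d) = 4 + (-5 - 28)*d**2 = 4 - 33*d**2)
1463 + E(D(8)) = 1463 + (4 - 33*36/(17 + 6*8)**2) = 1463 + (4 - 33*36/(17 + 48)**2) = 1463 + (4 - 33*(6/65)**2) = 1463 + (4 - 33*36/4225) = 1463 + (4 - 1188/4225) = 1463 + 15712/4225 = 6196887/4225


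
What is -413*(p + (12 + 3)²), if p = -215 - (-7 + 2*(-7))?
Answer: -12803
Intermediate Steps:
p = -194 (p = -215 - (-7 - 14) = -215 - 1*(-21) = -215 + 21 = -194)
-413*(p + (12 + 3)²) = -413*(-194 + (12 + 3)²) = -413*(-194 + 15²) = -413*(-194 + 225) = -413*31 = -12803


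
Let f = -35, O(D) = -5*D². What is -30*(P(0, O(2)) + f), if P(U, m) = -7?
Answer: 1260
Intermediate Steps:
-30*(P(0, O(2)) + f) = -30*(-7 - 35) = -30*(-42) = 1260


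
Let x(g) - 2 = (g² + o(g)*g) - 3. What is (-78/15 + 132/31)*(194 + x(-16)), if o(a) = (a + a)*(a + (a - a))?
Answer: 1130478/155 ≈ 7293.4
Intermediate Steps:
o(a) = 2*a² (o(a) = (2*a)*(a + 0) = (2*a)*a = 2*a²)
x(g) = -1 + g² + 2*g³ (x(g) = 2 + ((g² + (2*g²)*g) - 3) = 2 + ((g² + 2*g³) - 3) = 2 + (-3 + g² + 2*g³) = -1 + g² + 2*g³)
(-78/15 + 132/31)*(194 + x(-16)) = (-78/15 + 132/31)*(194 + (-1 + (-16)² + 2*(-16)³)) = (-78*1/15 + 132*(1/31))*(194 + (-1 + 256 + 2*(-4096))) = (-26/5 + 132/31)*(194 + (-1 + 256 - 8192)) = -146*(194 - 7937)/155 = -146/155*(-7743) = 1130478/155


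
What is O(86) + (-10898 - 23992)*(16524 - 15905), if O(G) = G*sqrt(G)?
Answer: -21596910 + 86*sqrt(86) ≈ -2.1596e+7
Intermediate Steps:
O(G) = G**(3/2)
O(86) + (-10898 - 23992)*(16524 - 15905) = 86**(3/2) + (-10898 - 23992)*(16524 - 15905) = 86*sqrt(86) - 34890*619 = 86*sqrt(86) - 21596910 = -21596910 + 86*sqrt(86)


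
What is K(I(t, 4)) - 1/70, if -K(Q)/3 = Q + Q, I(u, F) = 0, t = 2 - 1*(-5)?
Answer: -1/70 ≈ -0.014286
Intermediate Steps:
t = 7 (t = 2 + 5 = 7)
K(Q) = -6*Q (K(Q) = -3*(Q + Q) = -6*Q)
K(I(t, 4)) - 1/70 = -6*0 - 1/70 = 0 - 1*1/70 = 0 - 1/70 = -1/70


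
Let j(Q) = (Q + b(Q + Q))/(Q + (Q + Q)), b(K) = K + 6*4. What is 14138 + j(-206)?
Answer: 1456313/103 ≈ 14139.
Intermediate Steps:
b(K) = 24 + K (b(K) = K + 24 = 24 + K)
j(Q) = (24 + 3*Q)/(3*Q) (j(Q) = (Q + (24 + (Q + Q)))/(Q + (Q + Q)) = (Q + (24 + 2*Q))/(Q + 2*Q) = (24 + 3*Q)/((3*Q)) = (24 + 3*Q)*(1/(3*Q)) = (24 + 3*Q)/(3*Q))
14138 + j(-206) = 14138 + (8 - 206)/(-206) = 14138 - 1/206*(-198) = 14138 + 99/103 = 1456313/103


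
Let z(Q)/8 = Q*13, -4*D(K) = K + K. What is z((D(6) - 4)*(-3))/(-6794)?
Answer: -1092/3397 ≈ -0.32146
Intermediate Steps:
D(K) = -K/2 (D(K) = -(K + K)/4 = -K/2)
z(Q) = 104*Q (z(Q) = 8*(Q*13) = 8*(13*Q) = 104*Q)
z((D(6) - 4)*(-3))/(-6794) = (104*((-1/2*6 - 4)*(-3)))/(-6794) = (104*((-3 - 4)*(-3)))*(-1/6794) = (104*(-7*(-3)))*(-1/6794) = (104*21)*(-1/6794) = 2184*(-1/6794) = -1092/3397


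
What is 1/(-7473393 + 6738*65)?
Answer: -1/7035423 ≈ -1.4214e-7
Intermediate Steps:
1/(-7473393 + 6738*65) = 1/(-7473393 + 437970) = 1/(-7035423) = -1/7035423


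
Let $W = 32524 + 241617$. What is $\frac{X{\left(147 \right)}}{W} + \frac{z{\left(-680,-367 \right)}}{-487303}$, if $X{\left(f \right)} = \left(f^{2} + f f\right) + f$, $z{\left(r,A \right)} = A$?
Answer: $\frac{3033214906}{19084247389} \approx 0.15894$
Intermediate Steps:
$X{\left(f \right)} = f + 2 f^{2}$ ($X{\left(f \right)} = \left(f^{2} + f^{2}\right) + f = 2 f^{2} + f = f + 2 f^{2}$)
$W = 274141$
$\frac{X{\left(147 \right)}}{W} + \frac{z{\left(-680,-367 \right)}}{-487303} = \frac{147 \left(1 + 2 \cdot 147\right)}{274141} - \frac{367}{-487303} = 147 \left(1 + 294\right) \frac{1}{274141} - - \frac{367}{487303} = 147 \cdot 295 \cdot \frac{1}{274141} + \frac{367}{487303} = 43365 \cdot \frac{1}{274141} + \frac{367}{487303} = \frac{6195}{39163} + \frac{367}{487303} = \frac{3033214906}{19084247389}$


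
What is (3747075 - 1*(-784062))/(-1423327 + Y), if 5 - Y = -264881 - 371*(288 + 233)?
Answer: -4531137/965150 ≈ -4.6947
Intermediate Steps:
Y = 458177 (Y = 5 - (-264881 - 371*(288 + 233)) = 5 - (-264881 - 371*521) = 5 - (-264881 - 1*193291) = 5 - (-264881 - 193291) = 5 - 1*(-458172) = 5 + 458172 = 458177)
(3747075 - 1*(-784062))/(-1423327 + Y) = (3747075 - 1*(-784062))/(-1423327 + 458177) = (3747075 + 784062)/(-965150) = 4531137*(-1/965150) = -4531137/965150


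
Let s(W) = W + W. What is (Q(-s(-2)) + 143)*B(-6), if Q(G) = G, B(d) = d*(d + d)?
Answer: 10584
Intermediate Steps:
s(W) = 2*W
B(d) = 2*d² (B(d) = d*(2*d) = 2*d²)
(Q(-s(-2)) + 143)*B(-6) = (-2*(-2) + 143)*(2*(-6)²) = (-1*(-4) + 143)*(2*36) = (4 + 143)*72 = 147*72 = 10584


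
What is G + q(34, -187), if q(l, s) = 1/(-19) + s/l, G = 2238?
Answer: 84833/38 ≈ 2232.4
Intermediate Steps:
q(l, s) = -1/19 + s/l (q(l, s) = 1*(-1/19) + s/l = -1/19 + s/l)
G + q(34, -187) = 2238 + (-187 - 1/19*34)/34 = 2238 + (-187 - 34/19)/34 = 2238 + (1/34)*(-3587/19) = 2238 - 211/38 = 84833/38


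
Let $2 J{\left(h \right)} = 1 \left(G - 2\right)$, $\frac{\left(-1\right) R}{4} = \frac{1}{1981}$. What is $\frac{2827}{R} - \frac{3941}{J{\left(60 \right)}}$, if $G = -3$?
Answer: $- \frac{27969907}{20} \approx -1.3985 \cdot 10^{6}$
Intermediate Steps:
$R = - \frac{4}{1981} \approx -0.0020192$
$J{\left(h \right)} = - \frac{5}{2}$ ($J{\left(h \right)} = \frac{1 \left(-3 - 2\right)}{2} = \frac{1 \left(-5\right)}{2} = \frac{1}{2} \left(-5\right) = - \frac{5}{2}$)
$\frac{2827}{R} - \frac{3941}{J{\left(60 \right)}} = \frac{2827}{- \frac{4}{1981}} - \frac{3941}{- \frac{5}{2}} = 2827 \left(- \frac{1981}{4}\right) - - \frac{7882}{5} = - \frac{5600287}{4} + \frac{7882}{5} = - \frac{27969907}{20}$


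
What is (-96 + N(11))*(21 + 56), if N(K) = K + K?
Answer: -5698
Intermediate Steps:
N(K) = 2*K
(-96 + N(11))*(21 + 56) = (-96 + 2*11)*(21 + 56) = (-96 + 22)*77 = -74*77 = -5698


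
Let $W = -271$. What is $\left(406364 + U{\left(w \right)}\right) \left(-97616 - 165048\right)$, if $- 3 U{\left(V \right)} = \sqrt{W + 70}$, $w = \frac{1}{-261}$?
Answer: $-106737193696 + \frac{262664 i \sqrt{201}}{3} \approx -1.0674 \cdot 10^{11} + 1.2413 \cdot 10^{6} i$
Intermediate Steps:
$w = - \frac{1}{261} \approx -0.0038314$
$U{\left(V \right)} = - \frac{i \sqrt{201}}{3}$ ($U{\left(V \right)} = - \frac{\sqrt{-271 + 70}}{3} = - \frac{\sqrt{-201}}{3} = - \frac{i \sqrt{201}}{3}$)
$\left(406364 + U{\left(w \right)}\right) \left(-97616 - 165048\right) = \left(406364 - \frac{i \sqrt{201}}{3}\right) \left(-97616 - 165048\right) = \left(406364 - \frac{i \sqrt{201}}{3}\right) \left(-262664\right) = -106737193696 + \frac{262664 i \sqrt{201}}{3}$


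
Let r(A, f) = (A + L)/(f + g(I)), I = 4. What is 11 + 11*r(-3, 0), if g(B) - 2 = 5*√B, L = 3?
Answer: 11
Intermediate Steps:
g(B) = 2 + 5*√B
r(A, f) = (3 + A)/(12 + f) (r(A, f) = (A + 3)/(f + (2 + 5*√4)) = (3 + A)/(f + (2 + 5*2)) = (3 + A)/(f + (2 + 10)) = (3 + A)/(f + 12) = (3 + A)/(12 + f))
11 + 11*r(-3, 0) = 11 + 11*((3 - 3)/(12 + 0)) = 11 + 11*(0/12) = 11 + 11*((1/12)*0) = 11 + 11*0 = 11 + 0 = 11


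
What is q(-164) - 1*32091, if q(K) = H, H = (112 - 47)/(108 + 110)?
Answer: -6995773/218 ≈ -32091.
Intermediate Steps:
H = 65/218 ≈ 0.29817
q(K) = 65/218
q(-164) - 1*32091 = 65/218 - 1*32091 = 65/218 - 32091 = -6995773/218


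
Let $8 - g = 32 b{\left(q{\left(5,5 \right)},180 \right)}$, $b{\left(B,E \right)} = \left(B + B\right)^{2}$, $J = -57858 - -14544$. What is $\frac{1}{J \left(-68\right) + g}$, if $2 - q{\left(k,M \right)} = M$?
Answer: $\frac{1}{2944208} \approx 3.3965 \cdot 10^{-7}$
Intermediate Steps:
$J = -43314$ ($J = -57858 + 14544 = -43314$)
$q{\left(k,M \right)} = 2 - M$
$b{\left(B,E \right)} = 4 B^{2}$ ($b{\left(B,E \right)} = \left(2 B\right)^{2} = 4 B^{2}$)
$g = -1144$ ($g = 8 - 32 \cdot 4 \left(2 - 5\right)^{2} = 8 - 32 \cdot 4 \left(-3\right)^{2} = 8 - 32 \cdot 4 \cdot 9 = 8 - 32 \cdot 36 = 8 - 1152 = -1144$)
$\frac{1}{J \left(-68\right) + g} = \frac{1}{\left(-43314\right) \left(-68\right) - 1144} = \frac{1}{2945352 - 1144} = \frac{1}{2944208}$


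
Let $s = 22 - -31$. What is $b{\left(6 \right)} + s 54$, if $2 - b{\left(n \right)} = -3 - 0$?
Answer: $2867$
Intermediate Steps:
$s = 53$ ($s = 22 + 31 = 53$)
$b{\left(n \right)} = 5$ ($b{\left(n \right)} = 2 - \left(-3 - 0\right) = 2 - \left(-3 + 0\right) = 2 - -3 = 2 + 3 = 5$)
$b{\left(6 \right)} + s 54 = 5 + 53 \cdot 54 = 5 + 2862 = 2867$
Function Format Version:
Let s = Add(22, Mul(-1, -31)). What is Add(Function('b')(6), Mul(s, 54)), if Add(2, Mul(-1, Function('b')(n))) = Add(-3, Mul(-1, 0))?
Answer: 2867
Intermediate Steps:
s = 53 (s = Add(22, 31) = 53)
Function('b')(n) = 5 (Function('b')(n) = Add(2, Mul(-1, Add(-3, Mul(-1, 0)))) = Add(2, Mul(-1, Add(-3, 0))) = Add(2, Mul(-1, -3)) = Add(2, 3) = 5)
Add(Function('b')(6), Mul(s, 54)) = Add(5, Mul(53, 54)) = Add(5, 2862) = 2867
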